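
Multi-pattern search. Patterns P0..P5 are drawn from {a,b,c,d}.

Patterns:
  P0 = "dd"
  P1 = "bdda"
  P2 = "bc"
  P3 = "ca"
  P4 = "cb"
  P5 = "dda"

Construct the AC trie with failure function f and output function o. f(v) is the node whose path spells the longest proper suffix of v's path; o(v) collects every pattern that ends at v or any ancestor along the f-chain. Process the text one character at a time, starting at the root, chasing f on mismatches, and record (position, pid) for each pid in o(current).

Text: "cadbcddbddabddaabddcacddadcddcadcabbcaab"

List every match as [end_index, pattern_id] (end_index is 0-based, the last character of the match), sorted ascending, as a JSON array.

Build:
Trie nodes:
  n0 'ε': b→3 c→8 d→1
  n1 'd': d→2
  n2 'dd': a→11  ←P0
  n3 'b': c→7 d→4
  n4 'bd': d→5
  n5 'bdd': a→6
  n6 'bdda': ·  ←P1
  n7 'bc': ·  ←P2
  n8 'c': a→9 b→10
  n9 'ca': ·  ←P3
  n10 'cb': ·  ←P4
  n11 'dda': ·  ←P5

Failure links (BFS by depth):
  n1('d'): parent n0 fail=0; on 'd' 0 → fail=0;  out ∅∪∅=∅
  n3('b'): parent n0 fail=0; on 'b' 0 → fail=0;  out ∅∪∅=∅
  n8('c'): parent n0 fail=0; on 'c' 0 → fail=0;  out ∅∪∅=∅
  n2('dd'): parent n1 fail=0; on 'd' 0 → fail=1;  out {0}∪∅={0}
  n4('bd'): parent n3 fail=0; on 'd' 0 → fail=1;  out ∅∪∅=∅
  n7('bc'): parent n3 fail=0; on 'c' 0 → fail=8;  out {2}∪∅={2}
  n9('ca'): parent n8 fail=0; on 'a' 0 → fail=0;  out {3}∪∅={3}
  n10('cb'): parent n8 fail=0; on 'b' 0 → fail=3;  out {4}∪∅={4}
  n5('bdd'): parent n4 fail=1; on 'd' 1 → fail=2;  out ∅∪{0}={0}
  n11('dda'): parent n2 fail=1; on 'a' 1→0 → fail=0;  out {5}∪∅={5}
  n6('bdda'): parent n5 fail=2; on 'a' 2 → fail=11;  out {1}∪{5}={1,5}

Text stream:
i=0 'c': node 0→8
i=1 'a': node 8→9  emit P3@[0:1]
i=2 'd': node 9→1 ·f
i=3 'b': node 1→3 ·f
i=4 'c': node 3→7  emit P2@[3:4]
i=5 'd': node 7→1 ·f
i=6 'd': node 1→2  emit P0@[5:6]
i=7 'b': node 2→3 ·f
i=8 'd': node 3→4
i=9 'd': node 4→5  emit P0@[8:9]
i=10 'a': node 5→6  emit P1@[7:10],P5@[8:10]
i=11 'b': node 6→3 ·f
i=12 'd': node 3→4
i=13 'd': node 4→5  emit P0@[12:13]
i=14 'a': node 5→6  emit P1@[11:14],P5@[12:14]
i=15 'a': node 6→0 ·f
i=16 'b': node 0→3
i=17 'd': node 3→4
i=18 'd': node 4→5  emit P0@[17:18]
i=19 'c': node 5→8 ·f
i=20 'a': node 8→9  emit P3@[19:20]
i=21 'c': node 9→8 ·f
i=22 'd': node 8→1 ·f
i=23 'd': node 1→2  emit P0@[22:23]
i=24 'a': node 2→11  emit P5@[22:24]
i=25 'd': node 11→1 ·f
i=26 'c': node 1→8 ·f
i=27 'd': node 8→1 ·f
i=28 'd': node 1→2  emit P0@[27:28]
i=29 'c': node 2→8 ·f
i=30 'a': node 8→9  emit P3@[29:30]
i=31 'd': node 9→1 ·f
i=32 'c': node 1→8 ·f
i=33 'a': node 8→9  emit P3@[32:33]
i=34 'b': node 9→3 ·f
i=35 'b': node 3→3 ·f
i=36 'c': node 3→7  emit P2@[35:36]
i=37 'a': node 7→9 ·f  emit P3@[36:37]
i=38 'a': node 9→0 ·f
i=39 'b': node 0→3

Matches: [[1,3],[4,2],[6,0],[9,0],[10,1],[10,5],[13,0],[14,1],[14,5],[18,0],[20,3],[23,0],[24,5],[28,0],[30,3],[33,3],[36,2],[37,3]]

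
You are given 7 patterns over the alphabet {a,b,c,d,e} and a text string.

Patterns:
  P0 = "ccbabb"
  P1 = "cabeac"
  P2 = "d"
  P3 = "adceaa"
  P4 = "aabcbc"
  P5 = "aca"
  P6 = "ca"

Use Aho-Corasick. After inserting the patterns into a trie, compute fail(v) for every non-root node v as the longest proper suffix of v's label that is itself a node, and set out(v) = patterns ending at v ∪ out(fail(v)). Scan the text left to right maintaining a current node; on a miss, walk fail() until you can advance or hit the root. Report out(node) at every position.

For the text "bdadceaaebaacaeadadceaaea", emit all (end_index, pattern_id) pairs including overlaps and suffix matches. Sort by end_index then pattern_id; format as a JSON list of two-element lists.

Build:
Trie nodes:
  n0 'ε': a→13 c→1 d→12
  n1 'c': a→7 c→2
  n2 'cc': b→3
  n3 'ccb': a→4
  n4 'ccba': b→5
  n5 'ccbab': b→6
  n6 'ccbabb': ·  [P0 ends]
  n7 'ca': b→8  [P6 ends]
  n8 'cab': e→9
  n9 'cabe': a→10
  n10 'cabea': c→11
  n11 'cabeac': ·  [P1 ends]
  n12 'd': ·  [P2 ends]
  n13 'a': a→19 c→24 d→14
  n14 'ad': c→15
  n15 'adc': e→16
  n16 'adce': a→17
  n17 'adcea': a→18
  n18 'adceaa': ·  [P3 ends]
  n19 'aa': b→20
  n20 'aab': c→21
  n21 'aabc': b→22
  n22 'aabcb': c→23
  n23 'aabcbc': ·  [P4 ends]
  n24 'ac': a→25
  n25 'aca': ·  [P5 ends]

Failure links (BFS by depth):
  n1('c'): parent n0 fail=0; on 'c' 0 → fail=0;  out ∅∪∅=∅
  n12('d'): parent n0 fail=0; on 'd' 0 → fail=0;  out {2}∪∅={2}
  n13('a'): parent n0 fail=0; on 'a' 0 → fail=0;  out ∅∪∅=∅
  n2('cc'): parent n1 fail=0; on 'c' 0 → fail=1;  out ∅∪∅=∅
  n7('ca'): parent n1 fail=0; on 'a' 0 → fail=13;  out {6}∪∅={6}
  n14('ad'): parent n13 fail=0; on 'd' 0 → fail=12;  out ∅∪{2}={2}
  n19('aa'): parent n13 fail=0; on 'a' 0 → fail=13;  out ∅∪∅=∅
  n24('ac'): parent n13 fail=0; on 'c' 0 → fail=1;  out ∅∪∅=∅
  n3('ccb'): parent n2 fail=1; on 'b' 1→0 → fail=0;  out ∅∪∅=∅
  n8('cab'): parent n7 fail=13; on 'b' 13→0 → fail=0;  out ∅∪∅=∅
  n15('adc'): parent n14 fail=12; on 'c' 12→0 → fail=1;  out ∅∪∅=∅
  n20('aab'): parent n19 fail=13; on 'b' 13→0 → fail=0;  out ∅∪∅=∅
  n25('aca'): parent n24 fail=1; on 'a' 1 → fail=7;  out {5}∪{6}={5,6}
  n4('ccba'): parent n3 fail=0; on 'a' 0 → fail=13;  out ∅∪∅=∅
  n9('cabe'): parent n8 fail=0; on 'e' 0 → fail=0;  out ∅∪∅=∅
  n16('adce'): parent n15 fail=1; on 'e' 1→0 → fail=0;  out ∅∪∅=∅
  n21('aabc'): parent n20 fail=0; on 'c' 0 → fail=1;  out ∅∪∅=∅
  n5('ccbab'): parent n4 fail=13; on 'b' 13→0 → fail=0;  out ∅∪∅=∅
  n10('cabea'): parent n9 fail=0; on 'a' 0 → fail=13;  out ∅∪∅=∅
  n17('adcea'): parent n16 fail=0; on 'a' 0 → fail=13;  out ∅∪∅=∅
  n22('aabcb'): parent n21 fail=1; on 'b' 1→0 → fail=0;  out ∅∪∅=∅
  n6('ccbabb'): parent n5 fail=0; on 'b' 0 → fail=0;  out {0}∪∅={0}
  n11('cabeac'): parent n10 fail=13; on 'c' 13 → fail=24;  out {1}∪∅={1}
  n18('adceaa'): parent n17 fail=13; on 'a' 13 → fail=19;  out {3}∪∅={3}
  n23('aabcbc'): parent n22 fail=0; on 'c' 0 → fail=1;  out {4}∪∅={4}

Text stream:
i=0 'b': node 0→0
i=1 'd': node 0→12  → match P2@[1:1]
i=2 'a': node 12→13 (via fail)
i=3 'd': node 13→14  → match P2@[3:3]
i=4 'c': node 14→15
i=5 'e': node 15→16
i=6 'a': node 16→17
i=7 'a': node 17→18  → match P3@[2:7]
i=8 'e': node 18→0 (via fail)
i=9 'b': node 0→0
i=10 'a': node 0→13
i=11 'a': node 13→19
i=12 'c': node 19→24 (via fail)
i=13 'a': node 24→25  → match P5@[11:13],P6@[12:13]
i=14 'e': node 25→0 (via fail)
i=15 'a': node 0→13
i=16 'd': node 13→14  → match P2@[16:16]
i=17 'a': node 14→13 (via fail)
i=18 'd': node 13→14  → match P2@[18:18]
i=19 'c': node 14→15
i=20 'e': node 15→16
i=21 'a': node 16→17
i=22 'a': node 17→18  → match P3@[17:22]
i=23 'e': node 18→0 (via fail)
i=24 'a': node 0→13

Result: [[1,2],[3,2],[7,3],[13,5],[13,6],[16,2],[18,2],[22,3]]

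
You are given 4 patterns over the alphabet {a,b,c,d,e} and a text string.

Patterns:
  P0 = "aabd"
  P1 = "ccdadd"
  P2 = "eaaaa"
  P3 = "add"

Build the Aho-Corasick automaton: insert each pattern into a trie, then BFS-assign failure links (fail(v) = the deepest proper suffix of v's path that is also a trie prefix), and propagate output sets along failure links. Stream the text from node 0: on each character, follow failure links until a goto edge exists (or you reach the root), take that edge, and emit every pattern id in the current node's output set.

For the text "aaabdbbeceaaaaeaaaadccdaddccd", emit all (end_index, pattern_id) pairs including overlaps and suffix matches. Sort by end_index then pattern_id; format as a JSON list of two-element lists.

Build:
Trie nodes:
  n0 'ε': a→1 c→5 e→11
  n1 'a': a→2 d→16
  n2 'aa': b→3
  n3 'aab': d→4
  n4 'aabd': ·  [P0 ends]
  n5 'c': c→6
  n6 'cc': d→7
  n7 'ccd': a→8
  n8 'ccda': d→9
  n9 'ccdad': d→10
  n10 'ccdadd': ·  [P1 ends]
  n11 'e': a→12
  n12 'ea': a→13
  n13 'eaa': a→14
  n14 'eaaa': a→15
  n15 'eaaaa': ·  [P2 ends]
  n16 'ad': d→17
  n17 'add': ·  [P3 ends]

BFS fail/out derivation:
  n1('a'): parent n0 fail=0; on 'a' 0 → fail=0;  out ∅∪∅=∅
  n5('c'): parent n0 fail=0; on 'c' 0 → fail=0;  out ∅∪∅=∅
  n11('e'): parent n0 fail=0; on 'e' 0 → fail=0;  out ∅∪∅=∅
  n2('aa'): parent n1 fail=0; on 'a' 0 → fail=1;  out ∅∪∅=∅
  n6('cc'): parent n5 fail=0; on 'c' 0 → fail=5;  out ∅∪∅=∅
  n12('ea'): parent n11 fail=0; on 'a' 0 → fail=1;  out ∅∪∅=∅
  n16('ad'): parent n1 fail=0; on 'd' 0 → fail=0;  out ∅∪∅=∅
  n3('aab'): parent n2 fail=1; on 'b' 1→0 → fail=0;  out ∅∪∅=∅
  n7('ccd'): parent n6 fail=5; on 'd' 5→0 → fail=0;  out ∅∪∅=∅
  n13('eaa'): parent n12 fail=1; on 'a' 1 → fail=2;  out ∅∪∅=∅
  n17('add'): parent n16 fail=0; on 'd' 0 → fail=0;  out {3}∪∅={3}
  n4('aabd'): parent n3 fail=0; on 'd' 0 → fail=0;  out {0}∪∅={0}
  n8('ccda'): parent n7 fail=0; on 'a' 0 → fail=1;  out ∅∪∅=∅
  n14('eaaa'): parent n13 fail=2; on 'a' 2→1 → fail=2;  out ∅∪∅=∅
  n9('ccdad'): parent n8 fail=1; on 'd' 1 → fail=16;  out ∅∪∅=∅
  n15('eaaaa'): parent n14 fail=2; on 'a' 2→1 → fail=2;  out {2}∪∅={2}
  n10('ccdadd'): parent n9 fail=16; on 'd' 16 → fail=17;  out {1}∪{3}={1,3}

Text stream:
[0] read 'a'  n0⇒n1
[1] read 'a'  n1⇒n2
[2] read 'a'  n2⇒n2 ·f
[3] read 'b'  n2⇒n3
[4] read 'd'  n3⇒n4  → match P0@[1:4]
[5] read 'b'  n4⇒n0 ·f
[6] read 'b'  n0⇒n0
[7] read 'e'  n0⇒n11
[8] read 'c'  n11⇒n5 ·f
[9] read 'e'  n5⇒n11 ·f
[10] read 'a'  n11⇒n12
[11] read 'a'  n12⇒n13
[12] read 'a'  n13⇒n14
[13] read 'a'  n14⇒n15  → match P2@[9:13]
[14] read 'e'  n15⇒n11 ·f
[15] read 'a'  n11⇒n12
[16] read 'a'  n12⇒n13
[17] read 'a'  n13⇒n14
[18] read 'a'  n14⇒n15  → match P2@[14:18]
[19] read 'd'  n15⇒n16 ·f
[20] read 'c'  n16⇒n5 ·f
[21] read 'c'  n5⇒n6
[22] read 'd'  n6⇒n7
[23] read 'a'  n7⇒n8
[24] read 'd'  n8⇒n9
[25] read 'd'  n9⇒n10  → match P1@[20:25],P3@[23:25]
[26] read 'c'  n10⇒n5 ·f
[27] read 'c'  n5⇒n6
[28] read 'd'  n6⇒n7

Result: [[4,0],[13,2],[18,2],[25,1],[25,3]]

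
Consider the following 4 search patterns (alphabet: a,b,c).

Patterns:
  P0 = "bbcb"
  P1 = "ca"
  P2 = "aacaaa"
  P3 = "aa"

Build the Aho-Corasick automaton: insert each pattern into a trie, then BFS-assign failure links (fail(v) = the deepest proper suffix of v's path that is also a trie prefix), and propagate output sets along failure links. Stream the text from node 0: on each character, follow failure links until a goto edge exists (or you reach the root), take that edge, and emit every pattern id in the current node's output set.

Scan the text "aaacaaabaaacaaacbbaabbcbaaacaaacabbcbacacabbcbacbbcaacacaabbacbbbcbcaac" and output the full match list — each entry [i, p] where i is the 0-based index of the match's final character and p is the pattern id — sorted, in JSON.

Build automaton:
Trie (insert patterns):
  0='ε' goto a→7 b→1 c→5
  1='b' goto b→2
  2='bb' goto c→3
  3='bbc' goto b→4
  4='bbcb' goto ·  [P0 ends]
  5='c' goto a→6
  6='ca' goto ·  [P1 ends]
  7='a' goto a→8
  8='aa' goto c→9  [P3 ends]
  9='aac' goto a→10
  10='aaca' goto a→11
  11='aacaa' goto a→12
  12='aacaaa' goto ·  [P2 ends]

BFS fail/out derivation:
  n1('b'): parent n0 fail=0; on 'b' 0 → fail=0;  out ∅∪∅=∅
  n5('c'): parent n0 fail=0; on 'c' 0 → fail=0;  out ∅∪∅=∅
  n7('a'): parent n0 fail=0; on 'a' 0 → fail=0;  out ∅∪∅=∅
  n2('bb'): parent n1 fail=0; on 'b' 0 → fail=1;  out ∅∪∅=∅
  n6('ca'): parent n5 fail=0; on 'a' 0 → fail=7;  out {1}∪∅={1}
  n8('aa'): parent n7 fail=0; on 'a' 0 → fail=7;  out {3}∪∅={3}
  n3('bbc'): parent n2 fail=1; on 'c' 1→0 → fail=5;  out ∅∪∅=∅
  n9('aac'): parent n8 fail=7; on 'c' 7→0 → fail=5;  out ∅∪∅=∅
  n4('bbcb'): parent n3 fail=5; on 'b' 5→0 → fail=1;  out {0}∪∅={0}
  n10('aaca'): parent n9 fail=5; on 'a' 5 → fail=6;  out ∅∪{1}={1}
  n11('aacaa'): parent n10 fail=6; on 'a' 6→7 → fail=8;  out ∅∪{3}={3}
  n12('aacaaa'): parent n11 fail=8; on 'a' 8→7 → fail=8;  out {2}∪{3}={2,3}

Run:
i=0 'a': node 0→7
i=1 'a': node 7→8  ** P3@[0:1]
i=2 'a': node 8→8 ·f  ** P3@[1:2]
i=3 'c': node 8→9
i=4 'a': node 9→10  ** P1@[3:4]
i=5 'a': node 10→11  ** P3@[4:5]
i=6 'a': node 11→12  ** P2@[1:6],P3@[5:6]
i=7 'b': node 12→1 ·f
i=8 'a': node 1→7 ·f
i=9 'a': node 7→8  ** P3@[8:9]
i=10 'a': node 8→8 ·f  ** P3@[9:10]
i=11 'c': node 8→9
i=12 'a': node 9→10  ** P1@[11:12]
i=13 'a': node 10→11  ** P3@[12:13]
i=14 'a': node 11→12  ** P2@[9:14],P3@[13:14]
i=15 'c': node 12→9 ·f
i=16 'b': node 9→1 ·f
i=17 'b': node 1→2
i=18 'a': node 2→7 ·f
i=19 'a': node 7→8  ** P3@[18:19]
i=20 'b': node 8→1 ·f
i=21 'b': node 1→2
i=22 'c': node 2→3
i=23 'b': node 3→4  ** P0@[20:23]
i=24 'a': node 4→7 ·f
i=25 'a': node 7→8  ** P3@[24:25]
i=26 'a': node 8→8 ·f  ** P3@[25:26]
i=27 'c': node 8→9
i=28 'a': node 9→10  ** P1@[27:28]
i=29 'a': node 10→11  ** P3@[28:29]
i=30 'a': node 11→12  ** P2@[25:30],P3@[29:30]
i=31 'c': node 12→9 ·f
i=32 'a': node 9→10  ** P1@[31:32]
i=33 'b': node 10→1 ·f
i=34 'b': node 1→2
i=35 'c': node 2→3
i=36 'b': node 3→4  ** P0@[33:36]
i=37 'a': node 4→7 ·f
i=38 'c': node 7→5 ·f
i=39 'a': node 5→6  ** P1@[38:39]
i=40 'c': node 6→5 ·f
i=41 'a': node 5→6  ** P1@[40:41]
i=42 'b': node 6→1 ·f
i=43 'b': node 1→2
i=44 'c': node 2→3
i=45 'b': node 3→4  ** P0@[42:45]
i=46 'a': node 4→7 ·f
i=47 'c': node 7→5 ·f
i=48 'b': node 5→1 ·f
i=49 'b': node 1→2
i=50 'c': node 2→3
i=51 'a': node 3→6 ·f  ** P1@[50:51]
i=52 'a': node 6→8 ·f  ** P3@[51:52]
i=53 'c': node 8→9
i=54 'a': node 9→10  ** P1@[53:54]
i=55 'c': node 10→5 ·f
i=56 'a': node 5→6  ** P1@[55:56]
i=57 'a': node 6→8 ·f  ** P3@[56:57]
i=58 'b': node 8→1 ·f
i=59 'b': node 1→2
i=60 'a': node 2→7 ·f
i=61 'c': node 7→5 ·f
i=62 'b': node 5→1 ·f
i=63 'b': node 1→2
i=64 'b': node 2→2 ·f
i=65 'c': node 2→3
i=66 'b': node 3→4  ** P0@[63:66]
i=67 'c': node 4→5 ·f
i=68 'a': node 5→6  ** P1@[67:68]
i=69 'a': node 6→8 ·f  ** P3@[68:69]
i=70 'c': node 8→9

Result: [[1,3],[2,3],[4,1],[5,3],[6,2],[6,3],[9,3],[10,3],[12,1],[13,3],[14,2],[14,3],[19,3],[23,0],[25,3],[26,3],[28,1],[29,3],[30,2],[30,3],[32,1],[36,0],[39,1],[41,1],[45,0],[51,1],[52,3],[54,1],[56,1],[57,3],[66,0],[68,1],[69,3]]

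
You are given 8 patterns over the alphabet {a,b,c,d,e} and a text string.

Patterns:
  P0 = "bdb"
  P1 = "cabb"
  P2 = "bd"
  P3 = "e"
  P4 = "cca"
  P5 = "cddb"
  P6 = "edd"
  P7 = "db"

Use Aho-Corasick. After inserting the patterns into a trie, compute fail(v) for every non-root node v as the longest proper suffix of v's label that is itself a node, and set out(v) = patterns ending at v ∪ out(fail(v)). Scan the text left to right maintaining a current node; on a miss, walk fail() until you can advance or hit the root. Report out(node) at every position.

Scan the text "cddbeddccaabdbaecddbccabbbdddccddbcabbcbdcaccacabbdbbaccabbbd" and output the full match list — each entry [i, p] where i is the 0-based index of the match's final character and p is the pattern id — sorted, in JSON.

Build:
Trie (insert patterns):
  0='ε' goto b→1 c→4 d→16 e→8
  1='b' goto d→2
  2='bd' goto b→3  ←P2
  3='bdb' goto ·  ←P0
  4='c' goto a→5 c→9 d→11
  5='ca' goto b→6
  6='cab' goto b→7
  7='cabb' goto ·  ←P1
  8='e' goto d→14  ←P3
  9='cc' goto a→10
  10='cca' goto ·  ←P4
  11='cd' goto d→12
  12='cdd' goto b→13
  13='cddb' goto ·  ←P5
  14='ed' goto d→15
  15='edd' goto ·  ←P6
  16='d' goto b→17
  17='db' goto ·  ←P7

BFS fail/out derivation:
  fail(1) 'b': from fail(0)=0 chase 'b': 0 ⇒ 0;  out=∅∪out(0)=∅
  fail(4) 'c': from fail(0)=0 chase 'c': 0 ⇒ 0;  out=∅∪out(0)=∅
  fail(8) 'e': from fail(0)=0 chase 'e': 0 ⇒ 0;  out={3}∪out(0)={3}
  fail(16) 'd': from fail(0)=0 chase 'd': 0 ⇒ 0;  out=∅∪out(0)=∅
  fail(2) 'bd': from fail(1)=0 chase 'd': 0 ⇒ 16;  out={2}∪out(16)={2}
  fail(5) 'ca': from fail(4)=0 chase 'a': 0 ⇒ 0;  out=∅∪out(0)=∅
  fail(9) 'cc': from fail(4)=0 chase 'c': 0 ⇒ 4;  out=∅∪out(4)=∅
  fail(11) 'cd': from fail(4)=0 chase 'd': 0 ⇒ 16;  out=∅∪out(16)=∅
  fail(14) 'ed': from fail(8)=0 chase 'd': 0 ⇒ 16;  out=∅∪out(16)=∅
  fail(17) 'db': from fail(16)=0 chase 'b': 0 ⇒ 1;  out={7}∪out(1)={7}
  fail(3) 'bdb': from fail(2)=16 chase 'b': 16 ⇒ 17;  out={0}∪out(17)={0,7}
  fail(6) 'cab': from fail(5)=0 chase 'b': 0 ⇒ 1;  out=∅∪out(1)=∅
  fail(10) 'cca': from fail(9)=4 chase 'a': 4 ⇒ 5;  out={4}∪out(5)={4}
  fail(12) 'cdd': from fail(11)=16 chase 'd': 16→0 ⇒ 16;  out=∅∪out(16)=∅
  fail(15) 'edd': from fail(14)=16 chase 'd': 16→0 ⇒ 16;  out={6}∪out(16)={6}
  fail(7) 'cabb': from fail(6)=1 chase 'b': 1→0 ⇒ 1;  out={1}∪out(1)={1}
  fail(13) 'cddb': from fail(12)=16 chase 'b': 16 ⇒ 17;  out={5}∪out(17)={5,7}

Text stream:
[0] read 'c'  n0⇒n4
[1] read 'd'  n4⇒n11
[2] read 'd'  n11⇒n12
[3] read 'b'  n12⇒n13  → match P5@[0:3],P7@[2:3]
[4] read 'e'  n13⇒n8 (fail-walked)  → match P3@[4:4]
[5] read 'd'  n8⇒n14
[6] read 'd'  n14⇒n15  → match P6@[4:6]
[7] read 'c'  n15⇒n4 (fail-walked)
[8] read 'c'  n4⇒n9
[9] read 'a'  n9⇒n10  → match P4@[7:9]
[10] read 'a'  n10⇒n0 (fail-walked)
[11] read 'b'  n0⇒n1
[12] read 'd'  n1⇒n2  → match P2@[11:12]
[13] read 'b'  n2⇒n3  → match P0@[11:13],P7@[12:13]
[14] read 'a'  n3⇒n0 (fail-walked)
[15] read 'e'  n0⇒n8  → match P3@[15:15]
[16] read 'c'  n8⇒n4 (fail-walked)
[17] read 'd'  n4⇒n11
[18] read 'd'  n11⇒n12
[19] read 'b'  n12⇒n13  → match P5@[16:19],P7@[18:19]
[20] read 'c'  n13⇒n4 (fail-walked)
[21] read 'c'  n4⇒n9
[22] read 'a'  n9⇒n10  → match P4@[20:22]
[23] read 'b'  n10⇒n6 (fail-walked)
[24] read 'b'  n6⇒n7  → match P1@[21:24]
[25] read 'b'  n7⇒n1 (fail-walked)
[26] read 'd'  n1⇒n2  → match P2@[25:26]
[27] read 'd'  n2⇒n16 (fail-walked)
[28] read 'd'  n16⇒n16 (fail-walked)
[29] read 'c'  n16⇒n4 (fail-walked)
[30] read 'c'  n4⇒n9
[31] read 'd'  n9⇒n11 (fail-walked)
[32] read 'd'  n11⇒n12
[33] read 'b'  n12⇒n13  → match P5@[30:33],P7@[32:33]
[34] read 'c'  n13⇒n4 (fail-walked)
[35] read 'a'  n4⇒n5
[36] read 'b'  n5⇒n6
[37] read 'b'  n6⇒n7  → match P1@[34:37]
[38] read 'c'  n7⇒n4 (fail-walked)
[39] read 'b'  n4⇒n1 (fail-walked)
[40] read 'd'  n1⇒n2  → match P2@[39:40]
[41] read 'c'  n2⇒n4 (fail-walked)
[42] read 'a'  n4⇒n5
[43] read 'c'  n5⇒n4 (fail-walked)
[44] read 'c'  n4⇒n9
[45] read 'a'  n9⇒n10  → match P4@[43:45]
[46] read 'c'  n10⇒n4 (fail-walked)
[47] read 'a'  n4⇒n5
[48] read 'b'  n5⇒n6
[49] read 'b'  n6⇒n7  → match P1@[46:49]
[50] read 'd'  n7⇒n2 (fail-walked)  → match P2@[49:50]
[51] read 'b'  n2⇒n3  → match P0@[49:51],P7@[50:51]
[52] read 'b'  n3⇒n1 (fail-walked)
[53] read 'a'  n1⇒n0 (fail-walked)
[54] read 'c'  n0⇒n4
[55] read 'c'  n4⇒n9
[56] read 'a'  n9⇒n10  → match P4@[54:56]
[57] read 'b'  n10⇒n6 (fail-walked)
[58] read 'b'  n6⇒n7  → match P1@[55:58]
[59] read 'b'  n7⇒n1 (fail-walked)
[60] read 'd'  n1⇒n2  → match P2@[59:60]

Matches: [[3,5],[3,7],[4,3],[6,6],[9,4],[12,2],[13,0],[13,7],[15,3],[19,5],[19,7],[22,4],[24,1],[26,2],[33,5],[33,7],[37,1],[40,2],[45,4],[49,1],[50,2],[51,0],[51,7],[56,4],[58,1],[60,2]]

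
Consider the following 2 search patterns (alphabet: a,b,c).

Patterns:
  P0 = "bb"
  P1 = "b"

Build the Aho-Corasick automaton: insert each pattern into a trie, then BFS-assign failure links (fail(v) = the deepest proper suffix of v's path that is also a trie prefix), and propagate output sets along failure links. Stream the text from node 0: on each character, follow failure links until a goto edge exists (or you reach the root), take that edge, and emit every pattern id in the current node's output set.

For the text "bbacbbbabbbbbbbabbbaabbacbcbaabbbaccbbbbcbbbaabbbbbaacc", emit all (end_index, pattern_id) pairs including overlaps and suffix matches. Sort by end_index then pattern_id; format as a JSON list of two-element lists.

Build:
Trie (insert patterns):
  0='ε' goto b→1
  1='b' goto b→2  ←P1
  2='bb' goto ·  ←P0

Failure links (BFS by depth):
  fail(1) 'b': from fail(0)=0 chase 'b': 0 ⇒ 0;  out={1}∪out(0)={1}
  fail(2) 'bb': from fail(1)=0 chase 'b': 0 ⇒ 1;  out={0}∪out(1)={0,1}

Scan:
pos 0 'b': at 1  ** P1@[0:0]
pos 1 'b': at 2  ** P0@[0:1],P1@[1:1]
pos 2 'a': at 0 (fail-walked)
pos 3 'c': at 0
pos 4 'b': at 1  ** P1@[4:4]
pos 5 'b': at 2  ** P0@[4:5],P1@[5:5]
pos 6 'b': at 2 (fail-walked)  ** P0@[5:6],P1@[6:6]
pos 7 'a': at 0 (fail-walked)
pos 8 'b': at 1  ** P1@[8:8]
pos 9 'b': at 2  ** P0@[8:9],P1@[9:9]
pos 10 'b': at 2 (fail-walked)  ** P0@[9:10],P1@[10:10]
pos 11 'b': at 2 (fail-walked)  ** P0@[10:11],P1@[11:11]
pos 12 'b': at 2 (fail-walked)  ** P0@[11:12],P1@[12:12]
pos 13 'b': at 2 (fail-walked)  ** P0@[12:13],P1@[13:13]
pos 14 'b': at 2 (fail-walked)  ** P0@[13:14],P1@[14:14]
pos 15 'a': at 0 (fail-walked)
pos 16 'b': at 1  ** P1@[16:16]
pos 17 'b': at 2  ** P0@[16:17],P1@[17:17]
pos 18 'b': at 2 (fail-walked)  ** P0@[17:18],P1@[18:18]
pos 19 'a': at 0 (fail-walked)
pos 20 'a': at 0
pos 21 'b': at 1  ** P1@[21:21]
pos 22 'b': at 2  ** P0@[21:22],P1@[22:22]
pos 23 'a': at 0 (fail-walked)
pos 24 'c': at 0
pos 25 'b': at 1  ** P1@[25:25]
pos 26 'c': at 0 (fail-walked)
pos 27 'b': at 1  ** P1@[27:27]
pos 28 'a': at 0 (fail-walked)
pos 29 'a': at 0
pos 30 'b': at 1  ** P1@[30:30]
pos 31 'b': at 2  ** P0@[30:31],P1@[31:31]
pos 32 'b': at 2 (fail-walked)  ** P0@[31:32],P1@[32:32]
pos 33 'a': at 0 (fail-walked)
pos 34 'c': at 0
pos 35 'c': at 0
pos 36 'b': at 1  ** P1@[36:36]
pos 37 'b': at 2  ** P0@[36:37],P1@[37:37]
pos 38 'b': at 2 (fail-walked)  ** P0@[37:38],P1@[38:38]
pos 39 'b': at 2 (fail-walked)  ** P0@[38:39],P1@[39:39]
pos 40 'c': at 0 (fail-walked)
pos 41 'b': at 1  ** P1@[41:41]
pos 42 'b': at 2  ** P0@[41:42],P1@[42:42]
pos 43 'b': at 2 (fail-walked)  ** P0@[42:43],P1@[43:43]
pos 44 'a': at 0 (fail-walked)
pos 45 'a': at 0
pos 46 'b': at 1  ** P1@[46:46]
pos 47 'b': at 2  ** P0@[46:47],P1@[47:47]
pos 48 'b': at 2 (fail-walked)  ** P0@[47:48],P1@[48:48]
pos 49 'b': at 2 (fail-walked)  ** P0@[48:49],P1@[49:49]
pos 50 'b': at 2 (fail-walked)  ** P0@[49:50],P1@[50:50]
pos 51 'a': at 0 (fail-walked)
pos 52 'a': at 0
pos 53 'c': at 0
pos 54 'c': at 0

Result: [[0,1],[1,0],[1,1],[4,1],[5,0],[5,1],[6,0],[6,1],[8,1],[9,0],[9,1],[10,0],[10,1],[11,0],[11,1],[12,0],[12,1],[13,0],[13,1],[14,0],[14,1],[16,1],[17,0],[17,1],[18,0],[18,1],[21,1],[22,0],[22,1],[25,1],[27,1],[30,1],[31,0],[31,1],[32,0],[32,1],[36,1],[37,0],[37,1],[38,0],[38,1],[39,0],[39,1],[41,1],[42,0],[42,1],[43,0],[43,1],[46,1],[47,0],[47,1],[48,0],[48,1],[49,0],[49,1],[50,0],[50,1]]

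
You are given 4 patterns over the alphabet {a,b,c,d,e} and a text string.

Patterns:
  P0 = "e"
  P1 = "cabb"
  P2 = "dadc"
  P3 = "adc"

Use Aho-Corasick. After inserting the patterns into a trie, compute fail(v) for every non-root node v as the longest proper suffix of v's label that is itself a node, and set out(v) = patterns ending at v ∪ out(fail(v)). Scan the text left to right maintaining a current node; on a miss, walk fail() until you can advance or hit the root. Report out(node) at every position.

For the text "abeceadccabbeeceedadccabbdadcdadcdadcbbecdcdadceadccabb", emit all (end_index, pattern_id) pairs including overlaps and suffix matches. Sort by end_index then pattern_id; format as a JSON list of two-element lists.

Construct AC machine:
Trie nodes:
  0='ε' goto a→10 c→2 d→6 e→1
  1='e' goto ·  [P0 ends]
  2='c' goto a→3
  3='ca' goto b→4
  4='cab' goto b→5
  5='cabb' goto ·  [P1 ends]
  6='d' goto a→7
  7='da' goto d→8
  8='dad' goto c→9
  9='dadc' goto ·  [P2 ends]
  10='a' goto d→11
  11='ad' goto c→12
  12='adc' goto ·  [P3 ends]

BFS fail/out derivation:
  n1('e'): parent n0 fail=0; on 'e' 0 → fail=0;  out {0}∪∅={0}
  n2('c'): parent n0 fail=0; on 'c' 0 → fail=0;  out ∅∪∅=∅
  n6('d'): parent n0 fail=0; on 'd' 0 → fail=0;  out ∅∪∅=∅
  n10('a'): parent n0 fail=0; on 'a' 0 → fail=0;  out ∅∪∅=∅
  n3('ca'): parent n2 fail=0; on 'a' 0 → fail=10;  out ∅∪∅=∅
  n7('da'): parent n6 fail=0; on 'a' 0 → fail=10;  out ∅∪∅=∅
  n11('ad'): parent n10 fail=0; on 'd' 0 → fail=6;  out ∅∪∅=∅
  n4('cab'): parent n3 fail=10; on 'b' 10→0 → fail=0;  out ∅∪∅=∅
  n8('dad'): parent n7 fail=10; on 'd' 10 → fail=11;  out ∅∪∅=∅
  n12('adc'): parent n11 fail=6; on 'c' 6→0 → fail=2;  out {3}∪∅={3}
  n5('cabb'): parent n4 fail=0; on 'b' 0 → fail=0;  out {1}∪∅={1}
  n9('dadc'): parent n8 fail=11; on 'c' 11 → fail=12;  out {2}∪{3}={2,3}

Text stream:
i=0 'a': node 0→10
i=1 'b': node 10→0 ·f
i=2 'e': node 0→1  ** P0@[2:2]
i=3 'c': node 1→2 ·f
i=4 'e': node 2→1 ·f  ** P0@[4:4]
i=5 'a': node 1→10 ·f
i=6 'd': node 10→11
i=7 'c': node 11→12  ** P3@[5:7]
i=8 'c': node 12→2 ·f
i=9 'a': node 2→3
i=10 'b': node 3→4
i=11 'b': node 4→5  ** P1@[8:11]
i=12 'e': node 5→1 ·f  ** P0@[12:12]
i=13 'e': node 1→1 ·f  ** P0@[13:13]
i=14 'c': node 1→2 ·f
i=15 'e': node 2→1 ·f  ** P0@[15:15]
i=16 'e': node 1→1 ·f  ** P0@[16:16]
i=17 'd': node 1→6 ·f
i=18 'a': node 6→7
i=19 'd': node 7→8
i=20 'c': node 8→9  ** P2@[17:20],P3@[18:20]
i=21 'c': node 9→2 ·f
i=22 'a': node 2→3
i=23 'b': node 3→4
i=24 'b': node 4→5  ** P1@[21:24]
i=25 'd': node 5→6 ·f
i=26 'a': node 6→7
i=27 'd': node 7→8
i=28 'c': node 8→9  ** P2@[25:28],P3@[26:28]
i=29 'd': node 9→6 ·f
i=30 'a': node 6→7
i=31 'd': node 7→8
i=32 'c': node 8→9  ** P2@[29:32],P3@[30:32]
i=33 'd': node 9→6 ·f
i=34 'a': node 6→7
i=35 'd': node 7→8
i=36 'c': node 8→9  ** P2@[33:36],P3@[34:36]
i=37 'b': node 9→0 ·f
i=38 'b': node 0→0
i=39 'e': node 0→1  ** P0@[39:39]
i=40 'c': node 1→2 ·f
i=41 'd': node 2→6 ·f
i=42 'c': node 6→2 ·f
i=43 'd': node 2→6 ·f
i=44 'a': node 6→7
i=45 'd': node 7→8
i=46 'c': node 8→9  ** P2@[43:46],P3@[44:46]
i=47 'e': node 9→1 ·f  ** P0@[47:47]
i=48 'a': node 1→10 ·f
i=49 'd': node 10→11
i=50 'c': node 11→12  ** P3@[48:50]
i=51 'c': node 12→2 ·f
i=52 'a': node 2→3
i=53 'b': node 3→4
i=54 'b': node 4→5  ** P1@[51:54]

Result: [[2,0],[4,0],[7,3],[11,1],[12,0],[13,0],[15,0],[16,0],[20,2],[20,3],[24,1],[28,2],[28,3],[32,2],[32,3],[36,2],[36,3],[39,0],[46,2],[46,3],[47,0],[50,3],[54,1]]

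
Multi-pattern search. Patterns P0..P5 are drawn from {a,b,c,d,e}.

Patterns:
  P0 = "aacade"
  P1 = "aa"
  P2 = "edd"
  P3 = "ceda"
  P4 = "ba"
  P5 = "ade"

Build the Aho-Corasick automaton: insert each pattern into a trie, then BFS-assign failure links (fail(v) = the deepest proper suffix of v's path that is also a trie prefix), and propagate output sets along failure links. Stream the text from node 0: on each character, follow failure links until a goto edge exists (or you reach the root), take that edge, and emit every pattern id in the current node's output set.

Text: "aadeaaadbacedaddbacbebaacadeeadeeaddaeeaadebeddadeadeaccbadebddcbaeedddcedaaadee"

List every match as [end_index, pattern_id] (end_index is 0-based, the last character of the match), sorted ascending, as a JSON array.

Build:
Trie nodes:
  n0 'ε': a→1 b→14 c→10 e→7
  n1 'a': a→2 d→16
  n2 'aa': c→3  ←P1
  n3 'aac': a→4
  n4 'aaca': d→5
  n5 'aacad': e→6
  n6 'aacade': ·  ←P0
  n7 'e': d→8
  n8 'ed': d→9
  n9 'edd': ·  ←P2
  n10 'c': e→11
  n11 'ce': d→12
  n12 'ced': a→13
  n13 'ceda': ·  ←P3
  n14 'b': a→15
  n15 'ba': ·  ←P4
  n16 'ad': e→17
  n17 'ade': ·  ←P5

Failure links (BFS by depth):
  n1('a'): parent n0 fail=0; on 'a' 0 → fail=0;  out ∅∪∅=∅
  n7('e'): parent n0 fail=0; on 'e' 0 → fail=0;  out ∅∪∅=∅
  n10('c'): parent n0 fail=0; on 'c' 0 → fail=0;  out ∅∪∅=∅
  n14('b'): parent n0 fail=0; on 'b' 0 → fail=0;  out ∅∪∅=∅
  n2('aa'): parent n1 fail=0; on 'a' 0 → fail=1;  out {1}∪∅={1}
  n8('ed'): parent n7 fail=0; on 'd' 0 → fail=0;  out ∅∪∅=∅
  n11('ce'): parent n10 fail=0; on 'e' 0 → fail=7;  out ∅∪∅=∅
  n15('ba'): parent n14 fail=0; on 'a' 0 → fail=1;  out {4}∪∅={4}
  n16('ad'): parent n1 fail=0; on 'd' 0 → fail=0;  out ∅∪∅=∅
  n3('aac'): parent n2 fail=1; on 'c' 1→0 → fail=10;  out ∅∪∅=∅
  n9('edd'): parent n8 fail=0; on 'd' 0 → fail=0;  out {2}∪∅={2}
  n12('ced'): parent n11 fail=7; on 'd' 7 → fail=8;  out ∅∪∅=∅
  n17('ade'): parent n16 fail=0; on 'e' 0 → fail=7;  out {5}∪∅={5}
  n4('aaca'): parent n3 fail=10; on 'a' 10→0 → fail=1;  out ∅∪∅=∅
  n13('ceda'): parent n12 fail=8; on 'a' 8→0 → fail=1;  out {3}∪∅={3}
  n5('aacad'): parent n4 fail=1; on 'd' 1 → fail=16;  out ∅∪∅=∅
  n6('aacade'): parent n5 fail=16; on 'e' 16 → fail=17;  out {0}∪{5}={0,5}

Scan:
[0] read 'a'  n0⇒n1
[1] read 'a'  n1⇒n2  → match P1@[0:1]
[2] read 'd'  n2⇒n16 ·f
[3] read 'e'  n16⇒n17  → match P5@[1:3]
[4] read 'a'  n17⇒n1 ·f
[5] read 'a'  n1⇒n2  → match P1@[4:5]
[6] read 'a'  n2⇒n2 ·f  → match P1@[5:6]
[7] read 'd'  n2⇒n16 ·f
[8] read 'b'  n16⇒n14 ·f
[9] read 'a'  n14⇒n15  → match P4@[8:9]
[10] read 'c'  n15⇒n10 ·f
[11] read 'e'  n10⇒n11
[12] read 'd'  n11⇒n12
[13] read 'a'  n12⇒n13  → match P3@[10:13]
[14] read 'd'  n13⇒n16 ·f
[15] read 'd'  n16⇒n0 ·f
[16] read 'b'  n0⇒n14
[17] read 'a'  n14⇒n15  → match P4@[16:17]
[18] read 'c'  n15⇒n10 ·f
[19] read 'b'  n10⇒n14 ·f
[20] read 'e'  n14⇒n7 ·f
[21] read 'b'  n7⇒n14 ·f
[22] read 'a'  n14⇒n15  → match P4@[21:22]
[23] read 'a'  n15⇒n2 ·f  → match P1@[22:23]
[24] read 'c'  n2⇒n3
[25] read 'a'  n3⇒n4
[26] read 'd'  n4⇒n5
[27] read 'e'  n5⇒n6  → match P0@[22:27],P5@[25:27]
[28] read 'e'  n6⇒n7 ·f
[29] read 'a'  n7⇒n1 ·f
[30] read 'd'  n1⇒n16
[31] read 'e'  n16⇒n17  → match P5@[29:31]
[32] read 'e'  n17⇒n7 ·f
[33] read 'a'  n7⇒n1 ·f
[34] read 'd'  n1⇒n16
[35] read 'd'  n16⇒n0 ·f
[36] read 'a'  n0⇒n1
[37] read 'e'  n1⇒n7 ·f
[38] read 'e'  n7⇒n7 ·f
[39] read 'a'  n7⇒n1 ·f
[40] read 'a'  n1⇒n2  → match P1@[39:40]
[41] read 'd'  n2⇒n16 ·f
[42] read 'e'  n16⇒n17  → match P5@[40:42]
[43] read 'b'  n17⇒n14 ·f
[44] read 'e'  n14⇒n7 ·f
[45] read 'd'  n7⇒n8
[46] read 'd'  n8⇒n9  → match P2@[44:46]
[47] read 'a'  n9⇒n1 ·f
[48] read 'd'  n1⇒n16
[49] read 'e'  n16⇒n17  → match P5@[47:49]
[50] read 'a'  n17⇒n1 ·f
[51] read 'd'  n1⇒n16
[52] read 'e'  n16⇒n17  → match P5@[50:52]
[53] read 'a'  n17⇒n1 ·f
[54] read 'c'  n1⇒n10 ·f
[55] read 'c'  n10⇒n10 ·f
[56] read 'b'  n10⇒n14 ·f
[57] read 'a'  n14⇒n15  → match P4@[56:57]
[58] read 'd'  n15⇒n16 ·f
[59] read 'e'  n16⇒n17  → match P5@[57:59]
[60] read 'b'  n17⇒n14 ·f
[61] read 'd'  n14⇒n0 ·f
[62] read 'd'  n0⇒n0
[63] read 'c'  n0⇒n10
[64] read 'b'  n10⇒n14 ·f
[65] read 'a'  n14⇒n15  → match P4@[64:65]
[66] read 'e'  n15⇒n7 ·f
[67] read 'e'  n7⇒n7 ·f
[68] read 'd'  n7⇒n8
[69] read 'd'  n8⇒n9  → match P2@[67:69]
[70] read 'd'  n9⇒n0 ·f
[71] read 'c'  n0⇒n10
[72] read 'e'  n10⇒n11
[73] read 'd'  n11⇒n12
[74] read 'a'  n12⇒n13  → match P3@[71:74]
[75] read 'a'  n13⇒n2 ·f  → match P1@[74:75]
[76] read 'a'  n2⇒n2 ·f  → match P1@[75:76]
[77] read 'd'  n2⇒n16 ·f
[78] read 'e'  n16⇒n17  → match P5@[76:78]
[79] read 'e'  n17⇒n7 ·f

Matches: [[1,1],[3,5],[5,1],[6,1],[9,4],[13,3],[17,4],[22,4],[23,1],[27,0],[27,5],[31,5],[40,1],[42,5],[46,2],[49,5],[52,5],[57,4],[59,5],[65,4],[69,2],[74,3],[75,1],[76,1],[78,5]]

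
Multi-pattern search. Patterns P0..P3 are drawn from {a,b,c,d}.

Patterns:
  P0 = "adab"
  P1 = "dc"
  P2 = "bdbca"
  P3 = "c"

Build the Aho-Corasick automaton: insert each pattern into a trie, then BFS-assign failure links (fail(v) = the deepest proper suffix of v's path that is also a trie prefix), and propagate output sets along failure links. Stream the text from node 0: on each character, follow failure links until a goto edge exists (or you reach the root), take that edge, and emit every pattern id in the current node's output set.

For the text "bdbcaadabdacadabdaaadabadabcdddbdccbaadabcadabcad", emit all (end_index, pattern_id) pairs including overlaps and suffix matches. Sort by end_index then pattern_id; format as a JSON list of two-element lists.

Build automaton:
Trie nodes:
  n0 'ε': a→1 b→7 c→12 d→5
  n1 'a': d→2
  n2 'ad': a→3
  n3 'ada': b→4
  n4 'adab': ·  ←P0
  n5 'd': c→6
  n6 'dc': ·  ←P1
  n7 'b': d→8
  n8 'bd': b→9
  n9 'bdb': c→10
  n10 'bdbc': a→11
  n11 'bdbca': ·  ←P2
  n12 'c': ·  ←P3

BFS fail/out derivation:
  n1('a'): parent n0 fail=0; on 'a' 0 → fail=0;  out ∅∪∅=∅
  n5('d'): parent n0 fail=0; on 'd' 0 → fail=0;  out ∅∪∅=∅
  n7('b'): parent n0 fail=0; on 'b' 0 → fail=0;  out ∅∪∅=∅
  n12('c'): parent n0 fail=0; on 'c' 0 → fail=0;  out {3}∪∅={3}
  n2('ad'): parent n1 fail=0; on 'd' 0 → fail=5;  out ∅∪∅=∅
  n6('dc'): parent n5 fail=0; on 'c' 0 → fail=12;  out {1}∪{3}={1,3}
  n8('bd'): parent n7 fail=0; on 'd' 0 → fail=5;  out ∅∪∅=∅
  n3('ada'): parent n2 fail=5; on 'a' 5→0 → fail=1;  out ∅∪∅=∅
  n9('bdb'): parent n8 fail=5; on 'b' 5→0 → fail=7;  out ∅∪∅=∅
  n4('adab'): parent n3 fail=1; on 'b' 1→0 → fail=7;  out {0}∪∅={0}
  n10('bdbc'): parent n9 fail=7; on 'c' 7→0 → fail=12;  out ∅∪{3}={3}
  n11('bdbca'): parent n10 fail=12; on 'a' 12→0 → fail=1;  out {2}∪∅={2}

Scan:
pos 0 'b': at 7
pos 1 'd': at 8
pos 2 'b': at 9
pos 3 'c': at 10  ** P3@[3:3]
pos 4 'a': at 11  ** P2@[0:4]
pos 5 'a': at 1 ·f
pos 6 'd': at 2
pos 7 'a': at 3
pos 8 'b': at 4  ** P0@[5:8]
pos 9 'd': at 8 ·f
pos 10 'a': at 1 ·f
pos 11 'c': at 12 ·f  ** P3@[11:11]
pos 12 'a': at 1 ·f
pos 13 'd': at 2
pos 14 'a': at 3
pos 15 'b': at 4  ** P0@[12:15]
pos 16 'd': at 8 ·f
pos 17 'a': at 1 ·f
pos 18 'a': at 1 ·f
pos 19 'a': at 1 ·f
pos 20 'd': at 2
pos 21 'a': at 3
pos 22 'b': at 4  ** P0@[19:22]
pos 23 'a': at 1 ·f
pos 24 'd': at 2
pos 25 'a': at 3
pos 26 'b': at 4  ** P0@[23:26]
pos 27 'c': at 12 ·f  ** P3@[27:27]
pos 28 'd': at 5 ·f
pos 29 'd': at 5 ·f
pos 30 'd': at 5 ·f
pos 31 'b': at 7 ·f
pos 32 'd': at 8
pos 33 'c': at 6 ·f  ** P1@[32:33],P3@[33:33]
pos 34 'c': at 12 ·f  ** P3@[34:34]
pos 35 'b': at 7 ·f
pos 36 'a': at 1 ·f
pos 37 'a': at 1 ·f
pos 38 'd': at 2
pos 39 'a': at 3
pos 40 'b': at 4  ** P0@[37:40]
pos 41 'c': at 12 ·f  ** P3@[41:41]
pos 42 'a': at 1 ·f
pos 43 'd': at 2
pos 44 'a': at 3
pos 45 'b': at 4  ** P0@[42:45]
pos 46 'c': at 12 ·f  ** P3@[46:46]
pos 47 'a': at 1 ·f
pos 48 'd': at 2

Matches: [[3,3],[4,2],[8,0],[11,3],[15,0],[22,0],[26,0],[27,3],[33,1],[33,3],[34,3],[40,0],[41,3],[45,0],[46,3]]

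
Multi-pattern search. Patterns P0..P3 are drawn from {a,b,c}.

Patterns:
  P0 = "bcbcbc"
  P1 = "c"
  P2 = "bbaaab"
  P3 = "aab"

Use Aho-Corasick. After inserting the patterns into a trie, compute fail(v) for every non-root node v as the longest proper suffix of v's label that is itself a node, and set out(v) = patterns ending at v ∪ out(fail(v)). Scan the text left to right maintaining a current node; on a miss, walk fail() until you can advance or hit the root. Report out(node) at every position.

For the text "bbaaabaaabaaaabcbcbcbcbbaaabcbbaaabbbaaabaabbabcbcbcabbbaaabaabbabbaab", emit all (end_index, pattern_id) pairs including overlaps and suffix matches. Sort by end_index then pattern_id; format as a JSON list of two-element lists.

Build:
Trie nodes:
  0='ε' goto a→13 b→1 c→7
  1='b' goto b→8 c→2
  2='bc' goto b→3
  3='bcb' goto c→4
  4='bcbc' goto b→5
  5='bcbcb' goto c→6
  6='bcbcbc' goto ·  [P0 ends]
  7='c' goto ·  [P1 ends]
  8='bb' goto a→9
  9='bba' goto a→10
  10='bbaa' goto a→11
  11='bbaaa' goto b→12
  12='bbaaab' goto ·  [P2 ends]
  13='a' goto a→14
  14='aa' goto b→15
  15='aab' goto ·  [P3 ends]

Failure links (BFS by depth):
  n1('b'): parent n0 fail=0; on 'b' 0 → fail=0;  out ∅∪∅=∅
  n7('c'): parent n0 fail=0; on 'c' 0 → fail=0;  out {1}∪∅={1}
  n13('a'): parent n0 fail=0; on 'a' 0 → fail=0;  out ∅∪∅=∅
  n2('bc'): parent n1 fail=0; on 'c' 0 → fail=7;  out ∅∪{1}={1}
  n8('bb'): parent n1 fail=0; on 'b' 0 → fail=1;  out ∅∪∅=∅
  n14('aa'): parent n13 fail=0; on 'a' 0 → fail=13;  out ∅∪∅=∅
  n3('bcb'): parent n2 fail=7; on 'b' 7→0 → fail=1;  out ∅∪∅=∅
  n9('bba'): parent n8 fail=1; on 'a' 1→0 → fail=13;  out ∅∪∅=∅
  n15('aab'): parent n14 fail=13; on 'b' 13→0 → fail=1;  out {3}∪∅={3}
  n4('bcbc'): parent n3 fail=1; on 'c' 1 → fail=2;  out ∅∪{1}={1}
  n10('bbaa'): parent n9 fail=13; on 'a' 13 → fail=14;  out ∅∪∅=∅
  n5('bcbcb'): parent n4 fail=2; on 'b' 2 → fail=3;  out ∅∪∅=∅
  n11('bbaaa'): parent n10 fail=14; on 'a' 14→13 → fail=14;  out ∅∪∅=∅
  n6('bcbcbc'): parent n5 fail=3; on 'c' 3 → fail=4;  out {0}∪{1}={0,1}
  n12('bbaaab'): parent n11 fail=14; on 'b' 14 → fail=15;  out {2}∪{3}={2,3}

Run:
i=0 'b': node 0→1
i=1 'b': node 1→8
i=2 'a': node 8→9
i=3 'a': node 9→10
i=4 'a': node 10→11
i=5 'b': node 11→12  ** P2@[0:5],P3@[3:5]
i=6 'a': node 12→13 (fail-walked)
i=7 'a': node 13→14
i=8 'a': node 14→14 (fail-walked)
i=9 'b': node 14→15  ** P3@[7:9]
i=10 'a': node 15→13 (fail-walked)
i=11 'a': node 13→14
i=12 'a': node 14→14 (fail-walked)
i=13 'a': node 14→14 (fail-walked)
i=14 'b': node 14→15  ** P3@[12:14]
i=15 'c': node 15→2 (fail-walked)  ** P1@[15:15]
i=16 'b': node 2→3
i=17 'c': node 3→4  ** P1@[17:17]
i=18 'b': node 4→5
i=19 'c': node 5→6  ** P0@[14:19],P1@[19:19]
i=20 'b': node 6→5 (fail-walked)
i=21 'c': node 5→6  ** P0@[16:21],P1@[21:21]
i=22 'b': node 6→5 (fail-walked)
i=23 'b': node 5→8 (fail-walked)
i=24 'a': node 8→9
i=25 'a': node 9→10
i=26 'a': node 10→11
i=27 'b': node 11→12  ** P2@[22:27],P3@[25:27]
i=28 'c': node 12→2 (fail-walked)  ** P1@[28:28]
i=29 'b': node 2→3
i=30 'b': node 3→8 (fail-walked)
i=31 'a': node 8→9
i=32 'a': node 9→10
i=33 'a': node 10→11
i=34 'b': node 11→12  ** P2@[29:34],P3@[32:34]
i=35 'b': node 12→8 (fail-walked)
i=36 'b': node 8→8 (fail-walked)
i=37 'a': node 8→9
i=38 'a': node 9→10
i=39 'a': node 10→11
i=40 'b': node 11→12  ** P2@[35:40],P3@[38:40]
i=41 'a': node 12→13 (fail-walked)
i=42 'a': node 13→14
i=43 'b': node 14→15  ** P3@[41:43]
i=44 'b': node 15→8 (fail-walked)
i=45 'a': node 8→9
i=46 'b': node 9→1 (fail-walked)
i=47 'c': node 1→2  ** P1@[47:47]
i=48 'b': node 2→3
i=49 'c': node 3→4  ** P1@[49:49]
i=50 'b': node 4→5
i=51 'c': node 5→6  ** P0@[46:51],P1@[51:51]
i=52 'a': node 6→13 (fail-walked)
i=53 'b': node 13→1 (fail-walked)
i=54 'b': node 1→8
i=55 'b': node 8→8 (fail-walked)
i=56 'a': node 8→9
i=57 'a': node 9→10
i=58 'a': node 10→11
i=59 'b': node 11→12  ** P2@[54:59],P3@[57:59]
i=60 'a': node 12→13 (fail-walked)
i=61 'a': node 13→14
i=62 'b': node 14→15  ** P3@[60:62]
i=63 'b': node 15→8 (fail-walked)
i=64 'a': node 8→9
i=65 'b': node 9→1 (fail-walked)
i=66 'b': node 1→8
i=67 'a': node 8→9
i=68 'a': node 9→10
i=69 'b': node 10→15 (fail-walked)  ** P3@[67:69]

Result: [[5,2],[5,3],[9,3],[14,3],[15,1],[17,1],[19,0],[19,1],[21,0],[21,1],[27,2],[27,3],[28,1],[34,2],[34,3],[40,2],[40,3],[43,3],[47,1],[49,1],[51,0],[51,1],[59,2],[59,3],[62,3],[69,3]]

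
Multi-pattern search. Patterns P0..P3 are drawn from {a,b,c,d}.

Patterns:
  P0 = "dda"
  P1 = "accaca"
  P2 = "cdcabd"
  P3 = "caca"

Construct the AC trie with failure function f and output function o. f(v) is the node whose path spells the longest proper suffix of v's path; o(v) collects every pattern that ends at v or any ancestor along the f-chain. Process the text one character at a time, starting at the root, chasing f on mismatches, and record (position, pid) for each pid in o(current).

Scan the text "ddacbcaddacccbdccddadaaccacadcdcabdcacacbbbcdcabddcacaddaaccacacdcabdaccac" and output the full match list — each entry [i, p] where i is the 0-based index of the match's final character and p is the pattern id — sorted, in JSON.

Build automaton:
Trie (insert patterns):
  0='ε' goto a→4 c→10 d→1
  1='d' goto d→2
  2='dd' goto a→3
  3='dda' goto ·  [P0 ends]
  4='a' goto c→5
  5='ac' goto c→6
  6='acc' goto a→7
  7='acca' goto c→8
  8='accac' goto a→9
  9='accaca' goto ·  [P1 ends]
  10='c' goto a→16 d→11
  11='cd' goto c→12
  12='cdc' goto a→13
  13='cdca' goto b→14
  14='cdcab' goto d→15
  15='cdcabd' goto ·  [P2 ends]
  16='ca' goto c→17
  17='cac' goto a→18
  18='caca' goto ·  [P3 ends]

Failure links (BFS by depth):
  fail(1) 'd': from fail(0)=0 chase 'd': 0 ⇒ 0;  out=∅∪out(0)=∅
  fail(4) 'a': from fail(0)=0 chase 'a': 0 ⇒ 0;  out=∅∪out(0)=∅
  fail(10) 'c': from fail(0)=0 chase 'c': 0 ⇒ 0;  out=∅∪out(0)=∅
  fail(2) 'dd': from fail(1)=0 chase 'd': 0 ⇒ 1;  out=∅∪out(1)=∅
  fail(5) 'ac': from fail(4)=0 chase 'c': 0 ⇒ 10;  out=∅∪out(10)=∅
  fail(11) 'cd': from fail(10)=0 chase 'd': 0 ⇒ 1;  out=∅∪out(1)=∅
  fail(16) 'ca': from fail(10)=0 chase 'a': 0 ⇒ 4;  out=∅∪out(4)=∅
  fail(3) 'dda': from fail(2)=1 chase 'a': 1→0 ⇒ 4;  out={0}∪out(4)={0}
  fail(6) 'acc': from fail(5)=10 chase 'c': 10→0 ⇒ 10;  out=∅∪out(10)=∅
  fail(12) 'cdc': from fail(11)=1 chase 'c': 1→0 ⇒ 10;  out=∅∪out(10)=∅
  fail(17) 'cac': from fail(16)=4 chase 'c': 4 ⇒ 5;  out=∅∪out(5)=∅
  fail(7) 'acca': from fail(6)=10 chase 'a': 10 ⇒ 16;  out=∅∪out(16)=∅
  fail(13) 'cdca': from fail(12)=10 chase 'a': 10 ⇒ 16;  out=∅∪out(16)=∅
  fail(18) 'caca': from fail(17)=5 chase 'a': 5→10 ⇒ 16;  out={3}∪out(16)={3}
  fail(8) 'accac': from fail(7)=16 chase 'c': 16 ⇒ 17;  out=∅∪out(17)=∅
  fail(14) 'cdcab': from fail(13)=16 chase 'b': 16→4→0 ⇒ 0;  out=∅∪out(0)=∅
  fail(9) 'accaca': from fail(8)=17 chase 'a': 17 ⇒ 18;  out={1}∪out(18)={1,3}
  fail(15) 'cdcabd': from fail(14)=0 chase 'd': 0 ⇒ 1;  out={2}∪out(1)={2}

Run:
pos 0 'd': at 1
pos 1 'd': at 2
pos 2 'a': at 3  emit P0@[0:2]
pos 3 'c': at 5 (via fail)
pos 4 'b': at 0 (via fail)
pos 5 'c': at 10
pos 6 'a': at 16
pos 7 'd': at 1 (via fail)
pos 8 'd': at 2
pos 9 'a': at 3  emit P0@[7:9]
pos 10 'c': at 5 (via fail)
pos 11 'c': at 6
pos 12 'c': at 10 (via fail)
pos 13 'b': at 0 (via fail)
pos 14 'd': at 1
pos 15 'c': at 10 (via fail)
pos 16 'c': at 10 (via fail)
pos 17 'd': at 11
pos 18 'd': at 2 (via fail)
pos 19 'a': at 3  emit P0@[17:19]
pos 20 'd': at 1 (via fail)
pos 21 'a': at 4 (via fail)
pos 22 'a': at 4 (via fail)
pos 23 'c': at 5
pos 24 'c': at 6
pos 25 'a': at 7
pos 26 'c': at 8
pos 27 'a': at 9  emit P1@[22:27],P3@[24:27]
pos 28 'd': at 1 (via fail)
pos 29 'c': at 10 (via fail)
pos 30 'd': at 11
pos 31 'c': at 12
pos 32 'a': at 13
pos 33 'b': at 14
pos 34 'd': at 15  emit P2@[29:34]
pos 35 'c': at 10 (via fail)
pos 36 'a': at 16
pos 37 'c': at 17
pos 38 'a': at 18  emit P3@[35:38]
pos 39 'c': at 17 (via fail)
pos 40 'b': at 0 (via fail)
pos 41 'b': at 0
pos 42 'b': at 0
pos 43 'c': at 10
pos 44 'd': at 11
pos 45 'c': at 12
pos 46 'a': at 13
pos 47 'b': at 14
pos 48 'd': at 15  emit P2@[43:48]
pos 49 'd': at 2 (via fail)
pos 50 'c': at 10 (via fail)
pos 51 'a': at 16
pos 52 'c': at 17
pos 53 'a': at 18  emit P3@[50:53]
pos 54 'd': at 1 (via fail)
pos 55 'd': at 2
pos 56 'a': at 3  emit P0@[54:56]
pos 57 'a': at 4 (via fail)
pos 58 'c': at 5
pos 59 'c': at 6
pos 60 'a': at 7
pos 61 'c': at 8
pos 62 'a': at 9  emit P1@[57:62],P3@[59:62]
pos 63 'c': at 17 (via fail)
pos 64 'd': at 11 (via fail)
pos 65 'c': at 12
pos 66 'a': at 13
pos 67 'b': at 14
pos 68 'd': at 15  emit P2@[63:68]
pos 69 'a': at 4 (via fail)
pos 70 'c': at 5
pos 71 'c': at 6
pos 72 'a': at 7
pos 73 'c': at 8

Result: [[2,0],[9,0],[19,0],[27,1],[27,3],[34,2],[38,3],[48,2],[53,3],[56,0],[62,1],[62,3],[68,2]]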